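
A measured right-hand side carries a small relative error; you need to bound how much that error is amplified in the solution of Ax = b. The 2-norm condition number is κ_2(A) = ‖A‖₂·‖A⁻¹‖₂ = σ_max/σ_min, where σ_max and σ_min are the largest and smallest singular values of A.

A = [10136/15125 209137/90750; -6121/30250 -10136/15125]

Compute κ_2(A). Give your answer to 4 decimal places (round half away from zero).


M = AᵀA = [717473/1464100 1844752/1098075; 1844752/1098075 75898993/13176900]. tr(M)=1647125/263538, det(M)=625/2108304
char-poly roots: 25/4 and 25/527076
so κ_2 = √((25/4) / (25/527076)) = 363.0000

363.0000


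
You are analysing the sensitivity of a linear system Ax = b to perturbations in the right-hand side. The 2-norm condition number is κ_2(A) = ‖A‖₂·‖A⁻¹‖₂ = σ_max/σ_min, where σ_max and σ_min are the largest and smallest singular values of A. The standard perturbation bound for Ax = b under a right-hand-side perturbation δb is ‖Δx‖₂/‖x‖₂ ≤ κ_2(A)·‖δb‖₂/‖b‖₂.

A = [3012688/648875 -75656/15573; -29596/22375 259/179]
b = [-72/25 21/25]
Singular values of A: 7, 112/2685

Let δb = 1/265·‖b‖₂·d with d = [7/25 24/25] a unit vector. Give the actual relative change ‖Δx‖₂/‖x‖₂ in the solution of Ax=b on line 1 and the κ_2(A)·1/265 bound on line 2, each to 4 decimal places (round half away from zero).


0.6333
0.6333

from the listed singular values, σ₁ = 7, σ_n = 112/2685
κ = σ_max/σ_min = 7/(112/2685) = 167.8125
κ_2(A)·‖δb‖/‖b‖ = 0.6333
solve Ax = b  →  x = [-0.2956 0.3103]
‖b‖ = 3.0000, ‖x‖ = 0.4286
Δx = A⁻¹·δb where δb = 1/265·3.0000·d; ‖Δx‖ = 0.2714
realised ‖Δx‖/‖x‖ = 0.6333
so the bound is sharp here: realised error equals the bound


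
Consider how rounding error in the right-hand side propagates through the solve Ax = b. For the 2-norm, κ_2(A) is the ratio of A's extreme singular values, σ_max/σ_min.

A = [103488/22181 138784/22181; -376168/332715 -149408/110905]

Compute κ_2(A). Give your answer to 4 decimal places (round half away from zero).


81.1500

form AᵀA = [1517667904/65853225 674234624/21951075; 674234624/21951075 299730944/7317025] with trace 168609856/2634129 and determinant 1638400/2634129
λ_max, λ_min = (168609856/2634129 ± √28412020512526336/6938635588641)/2 = 64, 25600/2634129
κ = σ_max/σ_min = 8/(160/1623) = 81.1500


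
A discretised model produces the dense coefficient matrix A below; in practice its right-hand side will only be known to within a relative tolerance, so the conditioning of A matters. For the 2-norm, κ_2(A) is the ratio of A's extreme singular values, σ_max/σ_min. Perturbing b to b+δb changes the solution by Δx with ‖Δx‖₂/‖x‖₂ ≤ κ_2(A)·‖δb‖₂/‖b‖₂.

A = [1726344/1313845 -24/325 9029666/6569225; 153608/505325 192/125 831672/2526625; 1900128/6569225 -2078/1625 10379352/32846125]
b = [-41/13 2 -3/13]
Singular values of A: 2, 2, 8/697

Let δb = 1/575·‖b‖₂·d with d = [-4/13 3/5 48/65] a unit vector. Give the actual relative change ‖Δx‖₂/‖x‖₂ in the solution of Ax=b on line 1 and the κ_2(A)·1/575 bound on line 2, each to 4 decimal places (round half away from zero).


0.0033
0.3030

σ_max = 2, σ_min = 8/697
κ_2(A) = 2 / (8/697) = 174.2500
worst-case relative error ≤ 174.2500 × 1/575 = 0.3030
solve Ax = b  →  x = [-127.0776 0.9000 119.2310]
‖b‖₂ = 3.7417 and ‖x‖₂ = 174.2572
with δb = [-0.0020 0.0039 0.0048], A·Δx = δb → ‖Δx‖ = 0.5669
dividing the unrounded norms, ‖Δx‖/‖x‖ = 0.0033
tightness: 0.0033 against a bound of 0.3030 (unrounded ratio ≈ 0.0107)


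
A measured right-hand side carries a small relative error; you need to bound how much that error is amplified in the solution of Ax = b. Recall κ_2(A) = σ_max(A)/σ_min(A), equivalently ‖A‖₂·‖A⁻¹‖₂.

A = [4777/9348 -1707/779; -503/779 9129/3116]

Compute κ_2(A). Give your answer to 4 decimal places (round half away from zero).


171.0000

form AᵀA = [59253025/87385104 -1827500/606841; -1827500/606841 129960225/9709456] with trace 365525/25992 and determinant 625/92416
char-poly roots: 225/16 and 25/51984
κ = σ_max/σ_min = (15/4)/(5/228) = 171.0000


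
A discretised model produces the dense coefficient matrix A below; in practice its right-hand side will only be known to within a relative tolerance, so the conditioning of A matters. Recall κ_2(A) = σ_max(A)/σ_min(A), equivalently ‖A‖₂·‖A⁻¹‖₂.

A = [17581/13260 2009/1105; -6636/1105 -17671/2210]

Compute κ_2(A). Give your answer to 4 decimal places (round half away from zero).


AᵀA = [1330069397/35165520 147781753/2930460; 147781753/2930460 65681713/976820]; tr = 738922213/7033104, det = 2825761/28132416
solving λ² − 738922213/7033104·λ + 2825761/28132416 = 0 gives λ = 1681/16, 1681/1758276
κ_2(A) = √(λ_max/λ_min) = √((1681/16) / (1681/1758276)) = 331.5000

331.5000


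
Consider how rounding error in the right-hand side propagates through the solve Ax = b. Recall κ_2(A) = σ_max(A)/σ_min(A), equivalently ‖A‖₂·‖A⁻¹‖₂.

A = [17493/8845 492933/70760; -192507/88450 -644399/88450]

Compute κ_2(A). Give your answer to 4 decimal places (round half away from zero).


AᵀA = [80451189/9302500 551337171/18605000; 551337171/18605000 15123156601/148840000]; tr = 26256601/238144, det = 540225/952576
char-poly roots: 441/4 and 1225/238144
so κ_2 = √((441/4) / (1225/238144)) = 146.4000

146.4000


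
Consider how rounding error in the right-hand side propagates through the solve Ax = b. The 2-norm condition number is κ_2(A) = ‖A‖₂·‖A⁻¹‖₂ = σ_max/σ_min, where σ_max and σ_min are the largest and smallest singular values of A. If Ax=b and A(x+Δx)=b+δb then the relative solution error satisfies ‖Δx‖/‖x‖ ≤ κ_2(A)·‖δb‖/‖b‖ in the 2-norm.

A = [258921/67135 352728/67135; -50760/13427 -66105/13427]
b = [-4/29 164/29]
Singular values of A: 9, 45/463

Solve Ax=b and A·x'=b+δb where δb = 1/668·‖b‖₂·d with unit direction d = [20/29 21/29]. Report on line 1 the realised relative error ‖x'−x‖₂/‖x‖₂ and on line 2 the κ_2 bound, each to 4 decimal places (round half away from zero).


from the listed singular values, σ₁ = 9, σ_n = 45/463
κ = σ_max/σ_min = 9/(45/463) = 92.6000
bound on ‖Δx‖/‖x‖: κ·ε = 92.6000·1/668 = 0.1386
solve Ax = b  →  x = [-33.1911 24.3378]
‖b‖ = 5.6569, ‖x‖ = 41.1580
Δx = A⁻¹·δb where δb = 1/668·5.6569·d; ‖Δx‖ = 0.0871
dividing the unrounded norms, ‖Δx‖/‖x‖ = 0.0021
tightness: 0.0021 against a bound of 0.1386 (unrounded ratio ≈ 0.0153)

0.0021
0.1386


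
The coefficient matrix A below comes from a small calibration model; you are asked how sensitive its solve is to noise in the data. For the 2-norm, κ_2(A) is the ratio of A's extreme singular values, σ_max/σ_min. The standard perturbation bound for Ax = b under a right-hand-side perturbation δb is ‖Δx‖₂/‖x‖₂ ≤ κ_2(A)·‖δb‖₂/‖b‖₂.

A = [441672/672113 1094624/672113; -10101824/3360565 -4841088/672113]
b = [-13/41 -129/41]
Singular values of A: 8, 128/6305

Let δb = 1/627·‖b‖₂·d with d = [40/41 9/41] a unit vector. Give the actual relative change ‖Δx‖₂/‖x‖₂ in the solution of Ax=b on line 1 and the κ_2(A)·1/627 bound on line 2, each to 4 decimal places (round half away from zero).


from the listed singular values, σ₁ = 8, σ_n = 128/6305
κ_2(A) = 8 / (128/6305) = 394.0625
κ_2(A)·‖δb‖/‖b‖ = 0.6285
solve Ax = b  →  x = [45.6130 -18.5992]
‖b‖ = 3.1623, ‖x‖ = 49.2592
re-solving with b+δb shifts x by Δx of norm 0.2484
realised ‖Δx‖/‖x‖ = 0.0050
tightness: 0.0050 against a bound of 0.6285 (unrounded ratio ≈ 0.0080)

0.0050
0.6285


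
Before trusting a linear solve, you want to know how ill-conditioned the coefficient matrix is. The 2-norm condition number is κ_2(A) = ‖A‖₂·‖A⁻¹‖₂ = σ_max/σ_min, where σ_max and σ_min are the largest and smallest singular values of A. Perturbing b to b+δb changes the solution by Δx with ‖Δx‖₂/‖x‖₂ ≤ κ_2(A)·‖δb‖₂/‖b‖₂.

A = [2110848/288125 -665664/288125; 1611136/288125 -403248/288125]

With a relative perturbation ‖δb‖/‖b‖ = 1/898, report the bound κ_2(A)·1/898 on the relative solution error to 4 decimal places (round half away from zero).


M = AᵀA = [282057539584/3320640625 -82192115712/3320640625; -82192115712/3320640625 24228700416/3320640625]. tr(M)=490057984/5313025, det(M)=37748736/5313025
λ_max, λ_min = (490057984/5313025 ± √239354587769798656/28228234650625)/2 = 2304/25, 16384/212521
κ = σ_max/σ_min = (48/5)/(128/461) = 34.5750
worst-case relative error ≤ 34.5750 × 1/898 = 0.0385

0.0385


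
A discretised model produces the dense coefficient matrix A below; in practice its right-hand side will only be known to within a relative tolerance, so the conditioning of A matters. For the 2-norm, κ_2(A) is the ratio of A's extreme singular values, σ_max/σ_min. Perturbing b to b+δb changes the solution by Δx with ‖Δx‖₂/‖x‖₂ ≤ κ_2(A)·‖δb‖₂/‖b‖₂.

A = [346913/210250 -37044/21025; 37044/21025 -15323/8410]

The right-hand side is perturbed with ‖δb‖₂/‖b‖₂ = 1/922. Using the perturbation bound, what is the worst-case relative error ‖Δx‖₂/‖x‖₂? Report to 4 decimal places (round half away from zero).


M = AᵀA = [306271609/52562500 -16077096/2628125; -16077096/2628125 13506409/2102500]. tr(M)=382837/31250, det(M)=2401/250000
eigenvalues of AᵀA: λ = (tr ± √(tr²−4·det))/2 = 49/4, 49/62500
κ_2(A) = √(λ_max/λ_min) = √((49/4) / (49/62500)) = 125.0000
bound on ‖Δx‖/‖x‖: κ·ε = 125.0000·1/922 = 0.1356

0.1356


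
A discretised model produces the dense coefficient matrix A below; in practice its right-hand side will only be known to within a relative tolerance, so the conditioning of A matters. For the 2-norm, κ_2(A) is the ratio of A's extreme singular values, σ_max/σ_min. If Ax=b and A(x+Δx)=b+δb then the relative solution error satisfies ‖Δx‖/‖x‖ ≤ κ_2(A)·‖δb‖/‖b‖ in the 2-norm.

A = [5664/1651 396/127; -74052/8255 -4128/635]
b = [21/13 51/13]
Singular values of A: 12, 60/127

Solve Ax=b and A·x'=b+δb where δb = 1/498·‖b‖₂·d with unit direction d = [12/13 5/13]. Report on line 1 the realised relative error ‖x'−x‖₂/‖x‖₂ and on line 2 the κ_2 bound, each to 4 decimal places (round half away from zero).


from the listed singular values, σ₁ = 12, σ_n = 60/127
condition number: 12 ÷ (60/127) = 25.4000
bound on ‖Δx‖/‖x‖: κ·ε = 25.4000·1/498 = 0.0510
solve Ax = b  →  x = [-4.0100 4.9300]
2-norm of b is 4.2426; of x, 6.3549
δb = ε·‖b‖·d = [0.0079 0.0033]; solving A·Δx = δb gives ‖Δx‖ = 0.0180
realised ‖Δx‖/‖x‖ = 0.0028
realised/bound (from unrounded values) ≈ 0.0556

0.0028
0.0510


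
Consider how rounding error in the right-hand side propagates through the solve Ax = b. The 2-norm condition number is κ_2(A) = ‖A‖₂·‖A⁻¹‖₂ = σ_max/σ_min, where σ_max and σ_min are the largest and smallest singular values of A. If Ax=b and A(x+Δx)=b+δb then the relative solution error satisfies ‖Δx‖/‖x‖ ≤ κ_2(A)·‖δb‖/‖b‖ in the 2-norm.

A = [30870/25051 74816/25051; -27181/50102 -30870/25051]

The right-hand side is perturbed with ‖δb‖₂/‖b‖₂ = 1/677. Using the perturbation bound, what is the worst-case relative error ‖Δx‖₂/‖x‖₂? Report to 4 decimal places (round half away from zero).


M = AᵀA = [350048797/193093108 209931435/48273277; 209931435/48273277 503876212/48273277]. tr(M)=181965665/14853316, det(M)=38416/3713329
λ_max, λ_min = (181965665/14853316 ± √33102373559092929/220620996195856)/2 = 49/4, 3136/3713329
σ_max=√(49/4)=(7/2), σ_min=√(3136/3713329)=(56/1927) → κ = 120.4375
κ_2(A)·‖δb‖/‖b‖ = 0.1779

0.1779


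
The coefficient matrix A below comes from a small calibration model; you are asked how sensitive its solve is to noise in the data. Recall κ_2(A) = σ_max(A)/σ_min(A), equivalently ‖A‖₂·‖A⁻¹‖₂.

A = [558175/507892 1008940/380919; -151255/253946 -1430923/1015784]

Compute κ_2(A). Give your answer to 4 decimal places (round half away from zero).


M = AᵀA = [1394711525/892575376 10041394855/2677726128; 10041394855/2677726128 289194812449/32132713536]. tr(M)=339404427349/32132713536, det(M)=446265625/514123416576
char-poly roots: 169/16 and 2640625/32132713536
κ_2(A) = √(λ_max/λ_min) = √((169/16) / (2640625/32132713536)) = 358.5120

358.5120


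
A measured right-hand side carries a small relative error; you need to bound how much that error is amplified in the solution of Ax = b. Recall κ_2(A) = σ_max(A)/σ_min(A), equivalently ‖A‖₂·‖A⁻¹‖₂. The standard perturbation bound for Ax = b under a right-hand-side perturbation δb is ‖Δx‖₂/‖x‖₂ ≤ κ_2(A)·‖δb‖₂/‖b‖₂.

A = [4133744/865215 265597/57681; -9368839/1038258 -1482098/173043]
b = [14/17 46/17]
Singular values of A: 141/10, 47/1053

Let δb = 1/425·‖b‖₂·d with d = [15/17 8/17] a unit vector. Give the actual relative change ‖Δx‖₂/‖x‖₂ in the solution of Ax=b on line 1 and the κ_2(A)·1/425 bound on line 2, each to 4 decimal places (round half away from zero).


0.0033
0.7433

from the listed singular values, σ₁ = 141/10, σ_n = 47/1053
κ_2(A) = (141/10) / (47/1053) = 315.9000
worst-case relative error ≤ 315.9000 × 1/425 = 0.7433
solve Ax = b  →  x = [-31.0051 32.3497]
‖b‖₂ = 2.8284 and ‖x‖₂ = 44.8087
Δx = A⁻¹·δb where δb = 1/425·2.8284·d; ‖Δx‖ = 0.1491
dividing the unrounded norms, ‖Δx‖/‖x‖ = 0.0033
realised/bound (from unrounded values) ≈ 0.0045


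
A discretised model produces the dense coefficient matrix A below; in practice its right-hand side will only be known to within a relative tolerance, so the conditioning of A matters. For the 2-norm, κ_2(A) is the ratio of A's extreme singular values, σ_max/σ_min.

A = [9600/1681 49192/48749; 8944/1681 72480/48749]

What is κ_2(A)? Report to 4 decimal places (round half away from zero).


AᵀA = [172155136/2825761 38638080/2825761; 38638080/2825761 9123904/2825761]; tr = 107840/1681, det = 16384/1681
solving λ² − 107840/1681·λ + 16384/1681 = 0 gives λ = 64, 256/1681
σ_max=√64=8, σ_min=√(256/1681)=(16/41) → κ = 20.5000

20.5000


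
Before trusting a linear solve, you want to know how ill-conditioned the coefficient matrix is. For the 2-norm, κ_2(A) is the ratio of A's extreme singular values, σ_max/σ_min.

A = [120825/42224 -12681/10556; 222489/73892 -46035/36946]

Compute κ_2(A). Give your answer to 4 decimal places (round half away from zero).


392.0000

form AᵀA = [1792338921/103876864 -186700545/25969216; -186700545/25969216 19448829/6492304] with trace 12446865/614656 and determinant 6561/2458624
λ_max, λ_min = (12446865/614656 ± √154920415570209/377801998336)/2 = 81/4, 81/614656
κ_2(A) = √(λ_max/λ_min) = √((81/4) / (81/614656)) = 392.0000


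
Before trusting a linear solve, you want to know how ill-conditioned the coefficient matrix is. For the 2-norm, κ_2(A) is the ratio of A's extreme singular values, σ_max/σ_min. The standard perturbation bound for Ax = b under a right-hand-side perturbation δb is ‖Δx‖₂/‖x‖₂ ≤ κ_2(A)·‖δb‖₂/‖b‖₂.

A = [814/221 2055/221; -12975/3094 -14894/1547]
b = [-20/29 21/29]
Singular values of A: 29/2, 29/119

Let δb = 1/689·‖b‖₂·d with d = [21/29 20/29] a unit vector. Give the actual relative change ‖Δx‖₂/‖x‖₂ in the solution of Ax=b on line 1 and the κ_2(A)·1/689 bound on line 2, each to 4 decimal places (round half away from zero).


σ_max = 29/2, σ_min = 29/119
κ_2(A) = (29/2) / (29/119) = 59.5000
bound on ‖Δx‖/‖x‖: κ·ε = 59.5000·1/689 = 0.0864
solve Ax = b  →  x = [-0.0265 -0.0637]
‖b‖ = 1.0000, ‖x‖ = 0.0690
Δx = A⁻¹·δb where δb = 1/689·1.0000·d; ‖Δx‖ = 0.0060
relative error = 0.0864
so the bound is sharp here: realised error equals the bound

0.0864
0.0864


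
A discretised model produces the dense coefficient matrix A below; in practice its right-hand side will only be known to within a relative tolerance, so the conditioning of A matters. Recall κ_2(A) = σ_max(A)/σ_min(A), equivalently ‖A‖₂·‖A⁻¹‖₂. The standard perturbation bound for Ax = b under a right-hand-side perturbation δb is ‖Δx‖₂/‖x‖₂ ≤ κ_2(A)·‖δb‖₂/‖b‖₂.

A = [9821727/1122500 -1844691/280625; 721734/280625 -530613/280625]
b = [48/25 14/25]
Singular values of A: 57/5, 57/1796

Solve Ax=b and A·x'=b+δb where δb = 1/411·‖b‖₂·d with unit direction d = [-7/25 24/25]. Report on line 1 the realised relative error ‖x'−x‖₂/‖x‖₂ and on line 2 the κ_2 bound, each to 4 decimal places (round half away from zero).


0.8740
0.8740

σ_max = 57/5, σ_min = 57/1796
κ = σ_max/σ_min = (57/5)/(57/1796) = 359.2000
worst-case relative error ≤ 359.2000 × 1/411 = 0.8740
solve Ax = b  →  x = [0.1404 -0.1053]
2-norm of b is 2.0000; of x, 0.1754
Δx = A⁻¹·δb where δb = 1/411·2.0000·d; ‖Δx‖ = 0.1533
dividing the unrounded norms, ‖Δx‖/‖x‖ = 0.8740
so the bound is sharp here: realised error equals the bound


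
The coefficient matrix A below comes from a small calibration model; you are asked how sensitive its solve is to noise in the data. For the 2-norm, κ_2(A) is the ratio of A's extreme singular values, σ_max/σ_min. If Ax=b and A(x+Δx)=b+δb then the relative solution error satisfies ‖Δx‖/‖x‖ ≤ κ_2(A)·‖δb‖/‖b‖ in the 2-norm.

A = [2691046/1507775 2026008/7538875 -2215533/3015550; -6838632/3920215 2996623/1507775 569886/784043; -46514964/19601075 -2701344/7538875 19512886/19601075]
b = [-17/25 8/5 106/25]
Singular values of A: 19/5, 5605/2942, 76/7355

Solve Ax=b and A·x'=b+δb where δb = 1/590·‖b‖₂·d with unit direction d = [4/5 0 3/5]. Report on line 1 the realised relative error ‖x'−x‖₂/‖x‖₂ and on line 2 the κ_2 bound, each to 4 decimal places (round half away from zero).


0.0039
0.6233

from the listed singular values, σ₁ = 19/5, σ_n = 76/7355
κ_2(A) = (19/5) / (76/7355) = 367.7500
perturbation bound = 367.7500·1/590 = 0.6233
solve Ax = b  →  x = [73.3890 -0.2810 179.1033]
2-norm of b is 4.5826; of x, 193.5562
re-solving with b+δb shifts x by Δx of norm 0.7517
realised ‖Δx‖/‖x‖ = 0.0039
tightness: 0.0039 against a bound of 0.6233 (unrounded ratio ≈ 0.0062)


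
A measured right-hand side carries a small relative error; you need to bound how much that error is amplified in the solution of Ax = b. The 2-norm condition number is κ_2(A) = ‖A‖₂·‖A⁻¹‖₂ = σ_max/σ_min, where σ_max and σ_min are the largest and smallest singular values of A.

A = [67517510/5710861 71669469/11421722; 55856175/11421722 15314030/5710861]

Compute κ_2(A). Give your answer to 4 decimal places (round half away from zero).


M = AᵀA = [126357212497225/771927416836 16847121980880/192981854209; 16847121980880/192981854209 35944324533169/771927416836]. tr(M)=280798506973/1335514562, det(M)=11051265625/10684116496
char-poly roots: 841/4 and 13140625/2671029124
σ_max=√(841/4)=(29/2), σ_min=√(13140625/2671029124)=(3625/51682) → κ = 206.7280

206.7280


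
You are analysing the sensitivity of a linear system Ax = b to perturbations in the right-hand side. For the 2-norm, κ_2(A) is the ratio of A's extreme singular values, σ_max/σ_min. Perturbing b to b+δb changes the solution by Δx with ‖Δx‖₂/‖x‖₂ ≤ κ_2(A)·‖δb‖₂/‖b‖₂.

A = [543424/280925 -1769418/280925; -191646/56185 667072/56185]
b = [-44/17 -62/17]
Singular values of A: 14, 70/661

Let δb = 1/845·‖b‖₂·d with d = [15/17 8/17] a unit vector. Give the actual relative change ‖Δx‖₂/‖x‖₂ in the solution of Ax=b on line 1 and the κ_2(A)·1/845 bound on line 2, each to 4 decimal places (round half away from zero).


0.0013
0.1564

from the listed singular values, σ₁ = 14, σ_n = 70/661
κ = σ_max/σ_min = 14/(70/661) = 132.2000
bound on ‖Δx‖/‖x‖: κ·ε = 132.2000·1/845 = 0.1564
solve Ax = b  →  x = [-36.2206 -10.7131]
‖b‖₂ = 4.4721 and ‖x‖₂ = 37.7717
re-solving with b+δb shifts x by Δx of norm 0.0500
realised ‖Δx‖/‖x‖ = 0.0013
tightness: 0.0013 against a bound of 0.1564 (unrounded ratio ≈ 0.0085)


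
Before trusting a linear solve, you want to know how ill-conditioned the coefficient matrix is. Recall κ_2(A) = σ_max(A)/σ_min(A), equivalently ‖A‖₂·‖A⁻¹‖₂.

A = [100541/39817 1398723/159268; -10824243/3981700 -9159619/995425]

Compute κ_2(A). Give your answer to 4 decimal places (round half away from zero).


M = AᵀA = [259511490289/18851290000 55600199928/1178205625; 55600199928/1178205625 3050112000961/18851290000]. tr(M)=2647698793/15081032, det(M)=197262025/482593024
char-poly roots: 2809/16 and 70225/30162064
κ = σ_max/σ_min = (53/4)/(265/5492) = 274.6000

274.6000


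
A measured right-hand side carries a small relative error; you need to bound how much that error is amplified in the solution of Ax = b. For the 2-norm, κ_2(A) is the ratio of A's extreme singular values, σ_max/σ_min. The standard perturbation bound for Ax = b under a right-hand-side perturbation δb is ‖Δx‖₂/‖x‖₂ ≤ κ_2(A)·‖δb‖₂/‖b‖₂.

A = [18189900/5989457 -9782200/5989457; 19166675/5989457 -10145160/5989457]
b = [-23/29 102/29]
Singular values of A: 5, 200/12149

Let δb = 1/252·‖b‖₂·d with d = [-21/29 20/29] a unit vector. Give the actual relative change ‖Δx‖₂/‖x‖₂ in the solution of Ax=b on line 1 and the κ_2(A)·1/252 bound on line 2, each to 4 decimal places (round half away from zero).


0.0048
1.2053

σ_max = 5, σ_min = 200/12149
κ_2(A) = 5 / (200/12149) = 303.7250
worst-case relative error ≤ 303.7250 × 1/252 = 1.2053
solve Ax = b  →  x = [86.1106 160.6074]
‖b‖₂ = 3.6056 and ‖x‖₂ = 182.2354
with δb = [-0.0104 0.0099], A·Δx = δb → ‖Δx‖ = 0.8691
relative error = 0.0048
tightness: 0.0048 against a bound of 1.2053 (unrounded ratio ≈ 0.0040)


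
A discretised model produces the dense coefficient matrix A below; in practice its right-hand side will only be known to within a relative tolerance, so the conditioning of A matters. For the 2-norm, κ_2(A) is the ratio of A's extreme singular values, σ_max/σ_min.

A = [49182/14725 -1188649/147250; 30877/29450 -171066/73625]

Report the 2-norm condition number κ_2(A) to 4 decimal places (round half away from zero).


117.8000

form AᵀA = [17006185/1387684 -50993712/1734605; -50993712/1734605 2447905201/34692100] with trace 1436529913/17346050 and determinant 68574961/138768400
eigenvalues of AᵀA: λ = (tr ± √(tr²−4·det))/2 = 8281/100, 8281/1387684
so κ_2 = √((8281/100) / (8281/1387684)) = 117.8000


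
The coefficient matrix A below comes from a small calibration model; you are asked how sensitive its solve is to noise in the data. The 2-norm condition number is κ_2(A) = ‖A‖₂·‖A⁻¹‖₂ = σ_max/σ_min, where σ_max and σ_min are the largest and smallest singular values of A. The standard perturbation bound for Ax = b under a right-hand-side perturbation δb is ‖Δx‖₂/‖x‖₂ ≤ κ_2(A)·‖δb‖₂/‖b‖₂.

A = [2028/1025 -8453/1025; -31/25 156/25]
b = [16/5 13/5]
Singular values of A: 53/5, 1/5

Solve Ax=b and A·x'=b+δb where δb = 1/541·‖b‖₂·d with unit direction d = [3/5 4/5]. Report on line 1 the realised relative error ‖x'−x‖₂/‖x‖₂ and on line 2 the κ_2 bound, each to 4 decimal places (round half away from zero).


largest singular value 53/5, smallest 1/5
condition number: (53/5) ÷ (1/5) = 53.0000
bound on ‖Δx‖/‖x‖: κ·ε = 53.0000·1/541 = 0.0980
solve Ax = b  →  x = [19.5329 4.2982]
‖b‖₂ = 4.1231 and ‖x‖₂ = 20.0002
δb = ε·‖b‖·d = [0.0046 0.0061]; solving A·Δx = δb gives ‖Δx‖ = 0.0381
relative error = 0.0019
so the bound overstates the realised error by a factor of ≈ 51.4181 (computed from the unrounded values)

0.0019
0.0980


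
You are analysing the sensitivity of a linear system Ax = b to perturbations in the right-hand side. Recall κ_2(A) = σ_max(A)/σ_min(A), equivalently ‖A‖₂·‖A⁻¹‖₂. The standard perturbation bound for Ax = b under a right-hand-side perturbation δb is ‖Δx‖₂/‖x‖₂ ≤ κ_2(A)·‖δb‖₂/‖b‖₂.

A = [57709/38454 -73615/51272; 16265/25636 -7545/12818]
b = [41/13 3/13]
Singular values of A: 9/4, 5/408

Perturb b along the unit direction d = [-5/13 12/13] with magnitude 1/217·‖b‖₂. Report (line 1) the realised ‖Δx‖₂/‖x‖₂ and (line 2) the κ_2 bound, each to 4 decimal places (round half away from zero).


from the listed singular values, σ₁ = 9/4, σ_n = 5/408
κ = σ_max/σ_min = (9/4)/(5/408) = 183.6000
κ_2(A)·‖δb‖/‖b‖ = 0.8461
solve Ax = b  →  x = [-55.3103 -60.0092]
‖b‖ = 3.1623, ‖x‖ = 81.6109
Δx = A⁻¹·δb where δb = 1/217·3.1623·d; ‖Δx‖ = 1.1891
realised ‖Δx‖/‖x‖ = 0.0146
tightness: 0.0146 against a bound of 0.8461 (unrounded ratio ≈ 0.0172)

0.0146
0.8461


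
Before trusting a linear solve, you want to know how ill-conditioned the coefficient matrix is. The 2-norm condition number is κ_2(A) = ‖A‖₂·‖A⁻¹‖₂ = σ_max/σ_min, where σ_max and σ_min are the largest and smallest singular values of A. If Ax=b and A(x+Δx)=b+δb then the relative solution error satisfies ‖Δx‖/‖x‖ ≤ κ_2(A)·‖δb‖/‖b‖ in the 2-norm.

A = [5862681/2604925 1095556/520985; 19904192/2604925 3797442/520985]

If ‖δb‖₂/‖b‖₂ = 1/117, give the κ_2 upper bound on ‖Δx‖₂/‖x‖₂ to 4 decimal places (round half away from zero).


3.0709

AᵀA = [688876620289/10857014809 656063280180/10857014809; 656063280180/10857014809 624832347700/10857014809]; tr = 1562079629/12909649, det = 1464100/12909649
solving λ² − 1562079629/12909649·λ + 1464100/12909649 = 0 gives λ = 121, 12100/12909649
κ = σ_max/σ_min = 11/(110/3593) = 359.3000
bound on ‖Δx‖/‖x‖: κ·ε = 359.3000·1/117 = 3.0709


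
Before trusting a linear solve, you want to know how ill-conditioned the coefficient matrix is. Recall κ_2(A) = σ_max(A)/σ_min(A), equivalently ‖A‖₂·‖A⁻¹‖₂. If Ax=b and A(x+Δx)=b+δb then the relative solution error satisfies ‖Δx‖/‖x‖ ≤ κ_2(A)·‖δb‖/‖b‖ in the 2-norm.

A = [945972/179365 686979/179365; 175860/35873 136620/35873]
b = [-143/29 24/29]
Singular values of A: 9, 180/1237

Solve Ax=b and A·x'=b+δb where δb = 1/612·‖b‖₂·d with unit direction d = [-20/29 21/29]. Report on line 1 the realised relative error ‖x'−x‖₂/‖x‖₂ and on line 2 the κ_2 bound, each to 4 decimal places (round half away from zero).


0.0020
0.1011

σ_max = 9, σ_min = 180/1237
κ = σ_max/σ_min = 9/(180/1237) = 61.8500
bound on ‖Δx‖/‖x‖: κ·ε = 61.8500·1/612 = 0.1011
solve Ax = b  →  x = [-16.7600 21.7911]
2-norm of b is 5.0000; of x, 27.4909
re-solving with b+δb shifts x by Δx of norm 0.0561
dividing the unrounded norms, ‖Δx‖/‖x‖ = 0.0020
tightness: 0.0020 against a bound of 0.1011 (unrounded ratio ≈ 0.0202)


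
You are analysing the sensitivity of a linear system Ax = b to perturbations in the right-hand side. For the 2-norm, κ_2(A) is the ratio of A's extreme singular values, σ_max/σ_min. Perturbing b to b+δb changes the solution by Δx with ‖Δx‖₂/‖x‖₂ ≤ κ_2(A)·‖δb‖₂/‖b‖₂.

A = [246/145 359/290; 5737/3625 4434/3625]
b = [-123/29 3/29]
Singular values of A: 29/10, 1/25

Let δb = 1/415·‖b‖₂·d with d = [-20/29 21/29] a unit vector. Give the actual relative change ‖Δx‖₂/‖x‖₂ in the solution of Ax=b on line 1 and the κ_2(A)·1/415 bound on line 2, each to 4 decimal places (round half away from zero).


0.0034
0.1747

largest singular value 29/10, smallest 1/25
κ = σ_max/σ_min = (29/10)/(1/25) = 72.5000
κ_2(A)·‖δb‖/‖b‖ = 0.1747
solve Ax = b  →  x = [-45.8276 59.3793]
2-norm of b is 4.2426; of x, 75.0071
Δx = A⁻¹·δb where δb = 1/415·4.2426·d; ‖Δx‖ = 0.2556
relative error = 0.0034
so the bound overstates the realised error by a factor of ≈ 51.2701 (computed from the unrounded values)


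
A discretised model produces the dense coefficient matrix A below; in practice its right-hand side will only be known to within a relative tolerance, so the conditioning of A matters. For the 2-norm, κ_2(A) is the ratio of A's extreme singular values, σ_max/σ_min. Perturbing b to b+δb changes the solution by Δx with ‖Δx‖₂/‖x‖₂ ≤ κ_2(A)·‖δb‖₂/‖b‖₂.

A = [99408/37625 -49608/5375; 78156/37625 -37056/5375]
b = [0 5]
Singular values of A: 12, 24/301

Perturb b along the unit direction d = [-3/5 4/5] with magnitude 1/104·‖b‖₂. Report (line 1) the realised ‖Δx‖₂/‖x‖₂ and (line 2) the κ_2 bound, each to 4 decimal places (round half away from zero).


0.0120
1.4471

largest singular value 12, smallest 24/301
condition number: 12 ÷ (24/301) = 150.5000
perturbation bound = 150.5000·1/104 = 1.4471
solve Ax = b  →  x = [48.2300 13.8067]
‖b‖ = 5.0000, ‖x‖ = 50.1673
re-solving with b+δb shifts x by Δx of norm 0.6030
realised ‖Δx‖/‖x‖ = 0.0120
realised/bound (from unrounded values) ≈ 0.0083


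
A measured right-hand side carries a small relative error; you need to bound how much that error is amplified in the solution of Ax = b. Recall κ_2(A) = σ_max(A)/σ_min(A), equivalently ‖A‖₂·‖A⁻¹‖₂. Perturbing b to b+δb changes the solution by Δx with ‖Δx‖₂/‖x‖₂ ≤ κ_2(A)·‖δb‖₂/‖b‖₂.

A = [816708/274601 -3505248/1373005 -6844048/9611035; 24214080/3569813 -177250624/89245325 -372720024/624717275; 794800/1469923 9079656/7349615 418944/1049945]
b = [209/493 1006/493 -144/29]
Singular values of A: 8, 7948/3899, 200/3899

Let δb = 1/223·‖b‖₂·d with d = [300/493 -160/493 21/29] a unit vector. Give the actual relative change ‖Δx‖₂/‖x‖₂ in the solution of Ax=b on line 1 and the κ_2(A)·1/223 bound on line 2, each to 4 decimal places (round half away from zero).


σ_max = 8, σ_min = 200/3899
κ_2(A) = 8 / (200/3899) = 155.9600
κ_2(A)·‖δb‖/‖b‖ = 0.6994
solve Ax = b  →  x = [-0.3353 20.4379 -75.2681]
‖b‖ = 5.3852, ‖x‖ = 77.9943
with δb = [0.0147 -0.0078 0.0175], A·Δx = δb → ‖Δx‖ = 0.4708
dividing the unrounded norms, ‖Δx‖/‖x‖ = 0.0060
realised/bound (from unrounded values) ≈ 0.0086

0.0060
0.6994


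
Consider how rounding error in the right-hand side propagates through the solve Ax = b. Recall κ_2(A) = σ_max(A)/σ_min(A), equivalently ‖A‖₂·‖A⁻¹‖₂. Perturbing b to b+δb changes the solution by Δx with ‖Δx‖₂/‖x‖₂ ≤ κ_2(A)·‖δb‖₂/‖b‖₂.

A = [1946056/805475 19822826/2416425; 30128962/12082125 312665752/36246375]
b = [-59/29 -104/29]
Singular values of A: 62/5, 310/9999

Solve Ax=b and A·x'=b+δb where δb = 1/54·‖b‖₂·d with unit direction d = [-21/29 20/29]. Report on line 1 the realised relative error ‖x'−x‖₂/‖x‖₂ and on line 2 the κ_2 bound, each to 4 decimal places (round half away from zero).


largest singular value 62/5, smallest 310/9999
condition number: (62/5) ÷ (310/9999) = 399.9600
worst-case relative error ≤ 399.9600 × 1/54 = 7.4067
solve Ax = b  →  x = [30.8743 -9.3410]
‖b‖₂ = 4.1231 and ‖x‖₂ = 32.2565
with δb = [-0.0553 0.0527], A·Δx = δb → ‖Δx‖ = 2.4628
realised ‖Δx‖/‖x‖ = 0.0763
so the bound overstates the realised error by a factor of ≈ 97.0094 (computed from the unrounded values)

0.0763
7.4067


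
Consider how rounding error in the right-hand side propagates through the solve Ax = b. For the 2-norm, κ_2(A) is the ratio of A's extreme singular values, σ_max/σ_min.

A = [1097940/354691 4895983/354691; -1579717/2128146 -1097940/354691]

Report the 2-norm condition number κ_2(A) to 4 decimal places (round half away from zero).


form AᵀA = [27300717769/2694232836 3369760850/74839801; 3369760850/74839801 14976871969/74839801] with trace 336982813/1602756 and determinant 707281/1602756
λ_max, λ_min = (336982813/1602756 ± √113552881861927225/2568826795536)/2 = 841/4, 841/400689
so κ_2 = √((841/4) / (841/400689)) = 316.5000

316.5000


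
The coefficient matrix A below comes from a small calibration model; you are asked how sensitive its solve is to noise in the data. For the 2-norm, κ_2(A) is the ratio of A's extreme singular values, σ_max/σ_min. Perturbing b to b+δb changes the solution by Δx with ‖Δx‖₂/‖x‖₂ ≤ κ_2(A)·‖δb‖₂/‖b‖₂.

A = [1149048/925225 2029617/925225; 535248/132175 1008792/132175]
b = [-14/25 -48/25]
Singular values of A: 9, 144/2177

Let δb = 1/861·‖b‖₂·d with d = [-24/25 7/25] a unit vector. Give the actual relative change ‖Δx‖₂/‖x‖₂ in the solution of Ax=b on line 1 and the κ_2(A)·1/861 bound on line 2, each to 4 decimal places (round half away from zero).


0.1580
0.1580

from the listed singular values, σ₁ = 9, σ_n = 144/2177
κ_2(A) = 9 / (144/2177) = 136.0625
κ_2(A)·‖δb‖/‖b‖ = 0.1580
solve Ax = b  →  x = [-0.1046 -0.1961]
2-norm of b is 2.0000; of x, 0.2222
with δb = [-0.0022 0.0007], A·Δx = δb → ‖Δx‖ = 0.0351
dividing the unrounded norms, ‖Δx‖/‖x‖ = 0.1580
tightness: 0.1580 against a bound of 0.1580; the bound is attained (ratio 1)


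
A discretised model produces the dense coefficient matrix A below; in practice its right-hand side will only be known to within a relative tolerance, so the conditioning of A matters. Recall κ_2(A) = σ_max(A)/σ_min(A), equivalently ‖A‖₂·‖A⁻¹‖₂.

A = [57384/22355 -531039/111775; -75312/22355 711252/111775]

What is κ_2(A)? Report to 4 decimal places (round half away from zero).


form AᵀA = [21093696/1175873 -197738712/5879365; -197738712/5879365 1853839593/29396825] with trace 140069529/1729225 and determinant 186624/1729225
char-poly roots: 81 and 2304/1729225
κ_2(A) = √(λ_max/λ_min) = √(81 / (2304/1729225)) = 246.5625

246.5625


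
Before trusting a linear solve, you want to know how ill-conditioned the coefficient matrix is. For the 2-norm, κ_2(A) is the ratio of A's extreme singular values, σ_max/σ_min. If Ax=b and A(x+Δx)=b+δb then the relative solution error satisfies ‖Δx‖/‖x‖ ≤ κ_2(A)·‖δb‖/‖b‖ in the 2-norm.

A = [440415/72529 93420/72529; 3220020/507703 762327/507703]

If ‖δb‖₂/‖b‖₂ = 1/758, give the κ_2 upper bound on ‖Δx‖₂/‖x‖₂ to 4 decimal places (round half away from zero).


0.1127

M = AᵀA = [23630002425/306495049 5315984640/306495049; 5315984640/306495049 1199500569/306495049]. tr(M)=14770674/182329, det(M)=164025/182329
solving λ² − 14770674/182329·λ + 164025/182329 = 0 gives λ = 81, 2025/182329
so κ_2 = √(81 / (2025/182329)) = 85.4000
κ_2(A)·‖δb‖/‖b‖ = 0.1127


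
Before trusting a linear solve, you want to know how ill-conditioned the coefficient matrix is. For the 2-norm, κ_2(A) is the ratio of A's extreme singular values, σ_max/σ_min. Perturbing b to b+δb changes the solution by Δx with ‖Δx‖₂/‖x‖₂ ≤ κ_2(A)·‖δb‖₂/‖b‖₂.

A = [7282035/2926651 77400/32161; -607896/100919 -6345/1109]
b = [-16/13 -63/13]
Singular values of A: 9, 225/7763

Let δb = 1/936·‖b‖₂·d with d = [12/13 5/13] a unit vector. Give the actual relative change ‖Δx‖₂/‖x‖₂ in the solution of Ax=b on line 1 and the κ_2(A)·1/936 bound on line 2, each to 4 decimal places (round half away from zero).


0.0018
0.3318

from the listed singular values, σ₁ = 9, σ_n = 225/7763
κ = σ_max/σ_min = 9/(225/7763) = 310.5200
perturbation bound = 310.5200·1/936 = 0.3318
solve Ax = b  →  x = [71.7057 -74.6466]
2-norm of b is 5.0000; of x, 103.5076
δb = ε·‖b‖·d = [0.0049 0.0021]; solving A·Δx = δb gives ‖Δx‖ = 0.1843
dividing the unrounded norms, ‖Δx‖/‖x‖ = 0.0018
realised/bound (from unrounded values) ≈ 0.0054


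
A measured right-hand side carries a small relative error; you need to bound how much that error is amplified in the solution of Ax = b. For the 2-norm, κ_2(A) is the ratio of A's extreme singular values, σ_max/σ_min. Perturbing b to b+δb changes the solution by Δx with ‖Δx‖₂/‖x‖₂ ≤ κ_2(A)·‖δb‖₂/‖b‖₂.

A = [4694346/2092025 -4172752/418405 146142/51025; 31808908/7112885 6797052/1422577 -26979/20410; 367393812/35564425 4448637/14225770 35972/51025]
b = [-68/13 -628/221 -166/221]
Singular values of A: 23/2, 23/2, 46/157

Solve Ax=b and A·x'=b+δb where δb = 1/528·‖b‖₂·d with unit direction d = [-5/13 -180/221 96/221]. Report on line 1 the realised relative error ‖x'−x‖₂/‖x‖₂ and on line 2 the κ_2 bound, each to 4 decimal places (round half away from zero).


0.0028
0.0743

σ_max = 23/2, σ_min = 46/157
κ = σ_max/σ_min = (23/2)/(46/157) = 39.2500
worst-case relative error ≤ 39.2500 × 1/528 = 0.0743
solve Ax = b  →  x = [-1.0821 4.0170 13.0087]
‖b‖ = 6.0000, ‖x‖ = 13.6577
Δx = A⁻¹·δb where δb = 1/528·6.0000·d; ‖Δx‖ = 0.0388
dividing the unrounded norms, ‖Δx‖/‖x‖ = 0.0028
realised/bound (from unrounded values) ≈ 0.0382


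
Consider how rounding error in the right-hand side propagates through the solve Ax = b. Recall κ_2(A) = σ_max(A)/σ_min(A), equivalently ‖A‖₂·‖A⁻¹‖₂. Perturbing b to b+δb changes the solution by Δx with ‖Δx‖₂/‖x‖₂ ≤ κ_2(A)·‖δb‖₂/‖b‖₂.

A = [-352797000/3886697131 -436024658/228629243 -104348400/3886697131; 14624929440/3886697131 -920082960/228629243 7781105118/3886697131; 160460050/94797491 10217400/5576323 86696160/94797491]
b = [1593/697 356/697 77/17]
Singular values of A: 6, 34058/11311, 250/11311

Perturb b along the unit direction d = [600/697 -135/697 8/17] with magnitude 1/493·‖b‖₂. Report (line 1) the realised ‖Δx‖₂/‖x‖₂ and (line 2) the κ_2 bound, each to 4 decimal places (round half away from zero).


largest singular value 6, smallest 250/11311
κ_2(A) = 6 / (250/11311) = 271.4640
perturbation bound = 271.4640·1/493 = 0.5506
solve Ax = b  →  x = [-84.4272 0.5664 160.0783]
2-norm of b is 5.0990; of x, 180.9788
Δx = A⁻¹·δb where δb = 1/493·5.0990·d; ‖Δx‖ = 0.4680
dividing the unrounded norms, ‖Δx‖/‖x‖ = 0.0026
realised/bound (from unrounded values) ≈ 0.0047

0.0026
0.5506


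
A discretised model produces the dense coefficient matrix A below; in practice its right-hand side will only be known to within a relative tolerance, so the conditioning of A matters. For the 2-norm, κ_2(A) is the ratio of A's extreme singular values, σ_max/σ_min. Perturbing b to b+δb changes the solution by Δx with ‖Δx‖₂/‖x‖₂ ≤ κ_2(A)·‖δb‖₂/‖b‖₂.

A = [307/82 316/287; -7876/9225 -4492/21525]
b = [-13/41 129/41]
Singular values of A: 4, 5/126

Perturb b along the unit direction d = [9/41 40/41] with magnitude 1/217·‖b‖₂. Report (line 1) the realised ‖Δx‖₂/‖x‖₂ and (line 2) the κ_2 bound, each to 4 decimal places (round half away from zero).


largest singular value 4, smallest 5/126
condition number: 4 ÷ (5/126) = 100.8000
κ_2(A)·‖δb‖/‖b‖ = 0.4645
solve Ax = b  →  x = [-21.4080 72.5060]
‖b‖₂ = 3.1623 and ‖x‖₂ = 75.6004
Δx = A⁻¹·δb where δb = 1/217·3.1623·d; ‖Δx‖ = 0.3672
relative error = 0.0049
realised/bound (from unrounded values) ≈ 0.0105

0.0049
0.4645


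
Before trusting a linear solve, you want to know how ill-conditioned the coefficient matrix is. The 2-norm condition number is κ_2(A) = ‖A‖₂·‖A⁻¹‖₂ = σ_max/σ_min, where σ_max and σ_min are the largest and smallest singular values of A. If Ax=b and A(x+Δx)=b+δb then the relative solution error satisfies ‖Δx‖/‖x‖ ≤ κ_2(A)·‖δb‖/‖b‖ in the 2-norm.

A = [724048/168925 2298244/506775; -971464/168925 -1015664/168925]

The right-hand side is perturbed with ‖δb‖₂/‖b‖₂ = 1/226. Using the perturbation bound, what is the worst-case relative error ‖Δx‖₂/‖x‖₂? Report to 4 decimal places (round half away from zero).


AᵀA = [58719512384/1141426225 36992656064/684855735; 36992656064/684855735 582643429264/10272836025]; tr = 264237584/2443005, det = 29246464/305375625
λ_max, λ_min = (264237584/2443005 ± √1745480360547698944/149206835750625)/2 = 2704/25, 10816/12215025
σ_max=√(2704/25)=(52/5), σ_min=√(10816/12215025)=(104/3495) → κ = 349.5000
worst-case relative error ≤ 349.5000 × 1/226 = 1.5465

1.5465
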